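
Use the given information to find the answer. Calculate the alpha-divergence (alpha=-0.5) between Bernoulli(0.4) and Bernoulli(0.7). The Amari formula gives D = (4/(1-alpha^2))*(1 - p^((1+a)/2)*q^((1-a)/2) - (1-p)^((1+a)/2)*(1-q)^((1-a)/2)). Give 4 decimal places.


Amari alpha-divergence:
D = (4/(1-alpha^2))*(1 - p^((1+a)/2)*q^((1-a)/2) - (1-p)^((1+a)/2)*(1-q)^((1-a)/2)).
alpha = -0.5, p = 0.4, q = 0.7.
e1 = (1+alpha)/2 = 0.25, e2 = (1-alpha)/2 = 0.75.
t1 = p^e1 * q^e2 = 0.4^0.25 * 0.7^0.75 = 0.608609.
t2 = (1-p)^e1 * (1-q)^e2 = 0.6^0.25 * 0.3^0.75 = 0.356762.
4/(1-alpha^2) = 5.333333.
D = 5.333333*(1 - 0.608609 - 0.356762) = 0.1847

0.1847


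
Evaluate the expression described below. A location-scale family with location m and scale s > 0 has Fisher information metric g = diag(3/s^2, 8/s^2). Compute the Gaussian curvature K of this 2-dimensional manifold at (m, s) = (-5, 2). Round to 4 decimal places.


The metric has the form g = (A dm^2 + B ds^2)/s^2 with A = 3, B = 8.
Substitute u = sqrt(A/B)*m: g = B*(du^2 + ds^2)/s^2, i.e. B times the
Poincare upper half-plane metric, which has constant Gaussian curvature -1.
Scaling a 2D metric by a constant c divides the Gaussian curvature by c,
so K = -1/B = -1/(8) = -0.1250 everywhere (the point (m, s) = (-5, 2) is irrelevant:
the curvature is constant).
The requested Gaussian curvature is K = -0.1250.

-0.1250


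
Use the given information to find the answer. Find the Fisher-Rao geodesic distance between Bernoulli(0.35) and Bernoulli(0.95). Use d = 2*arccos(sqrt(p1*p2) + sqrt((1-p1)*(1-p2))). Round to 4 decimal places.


Geodesic distance on Bernoulli manifold:
d(p1,p2) = 2*arccos(sqrt(p1*p2) + sqrt((1-p1)*(1-p2))).
sqrt(p1*p2) = sqrt(0.35*0.95) = 0.576628.
sqrt((1-p1)*(1-p2)) = sqrt(0.65*0.05) = 0.180278.
arg = 0.576628 + 0.180278 = 0.756906.
d = 2*arccos(0.756906) = 1.4245

1.4245


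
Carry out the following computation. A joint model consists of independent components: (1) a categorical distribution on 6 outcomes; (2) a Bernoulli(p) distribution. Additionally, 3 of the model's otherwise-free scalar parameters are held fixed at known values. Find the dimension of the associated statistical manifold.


The dimension of a statistical manifold equals the number of free
(independent) real parameters of the model. For a product of independent
blocks the parameter counts add.
- categorical on 6 outcomes (probabilities sum to 1): 6-1 = 5.
- Bernoulli (p): 1.
Total = 5 + 1 = 6.
3 parameter(s) fixed at known values: 6 - 3 = 3.
Dimension = 3

3


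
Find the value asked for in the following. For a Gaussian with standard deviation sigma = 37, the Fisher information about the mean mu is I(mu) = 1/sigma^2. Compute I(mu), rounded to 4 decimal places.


The Fisher information for the mean of a normal distribution is I(mu) = 1/sigma^2.
sigma = 37, so sigma^2 = 1369.
I(mu) = 1/1369 = 0.0007

0.0007


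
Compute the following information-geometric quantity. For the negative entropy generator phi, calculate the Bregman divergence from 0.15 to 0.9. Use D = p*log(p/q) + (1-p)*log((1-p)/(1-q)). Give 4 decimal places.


Bregman divergence with negative entropy generator:
D = p*log(p/q) + (1-p)*log((1-p)/(1-q)).
p = 0.15, q = 0.9.
p*log(p/q) = 0.15*log(0.15/0.9) = -0.268764.
(1-p)*log((1-p)/(1-q)) = 0.85*log(0.85/0.1) = 1.819056.
D = -0.268764 + 1.819056 = 1.5503

1.5503


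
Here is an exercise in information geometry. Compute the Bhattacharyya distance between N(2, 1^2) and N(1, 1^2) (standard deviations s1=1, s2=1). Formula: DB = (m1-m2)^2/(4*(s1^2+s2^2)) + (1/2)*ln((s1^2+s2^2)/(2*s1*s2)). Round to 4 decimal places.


Bhattacharyya distance between two Gaussians:
DB = (m1-m2)^2/(4*(s1^2+s2^2)) + (1/2)*ln((s1^2+s2^2)/(2*s1*s2)).
(m1-m2)^2 = (1)^2 = 1.
s1^2+s2^2 = 1 + 1 = 2.
term1 = 1/8 = 0.125.
term2 = 0.5*ln(2/2.0) = 0.0.
DB = 0.125 + 0.0 = 0.1250

0.1250


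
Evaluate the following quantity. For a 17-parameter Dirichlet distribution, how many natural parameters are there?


Exponential family dimension calculation:
Dirichlet with 17 components has 17 natural parameters.

17


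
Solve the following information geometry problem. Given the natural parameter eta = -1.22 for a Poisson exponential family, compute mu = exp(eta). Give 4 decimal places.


Expectation parameter for Poisson exponential family:
mu = exp(eta).
eta = -1.22.
mu = exp(-1.22) = 0.2952

0.2952


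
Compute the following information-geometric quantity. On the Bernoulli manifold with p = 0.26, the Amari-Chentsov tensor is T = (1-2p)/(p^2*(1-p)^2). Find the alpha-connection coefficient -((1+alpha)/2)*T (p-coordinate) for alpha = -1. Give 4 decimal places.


Skewness (Amari-Chentsov) tensor: T = (1-2p)/(p^2*(1-p)^2).
p = 0.26, 1-2p = 0.48, p^2 = 0.0676, (1-p)^2 = 0.5476.
T = 0.48/(0.0676 * 0.5476) = 12.966749.
In the p-coordinate, Gamma^(alpha) = Gamma^(0) - (alpha/2)*T with Gamma^(0) = (1/2)*g'(p) = -T/2,
so Gamma^(alpha) = -((1+alpha)/2)*T.
alpha = -1, -(1+alpha)/2 = 0.0.
Gamma = 0.0 * 12.966749 = 0.0000

0.0000


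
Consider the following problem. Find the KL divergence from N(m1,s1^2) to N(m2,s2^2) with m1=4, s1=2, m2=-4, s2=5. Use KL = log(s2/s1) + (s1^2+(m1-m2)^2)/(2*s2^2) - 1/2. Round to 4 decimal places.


KL divergence between normal distributions:
KL = log(s2/s1) + (s1^2 + (m1-m2)^2)/(2*s2^2) - 1/2.
log(5/2) = 0.916291.
(2^2 + (4--4)^2)/(2*5^2) = (4 + 64)/50 = 1.36.
KL = 0.916291 + 1.36 - 0.5 = 1.7763

1.7763


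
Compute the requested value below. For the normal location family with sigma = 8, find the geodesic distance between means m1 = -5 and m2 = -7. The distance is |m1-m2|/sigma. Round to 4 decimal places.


On the fixed-variance normal subfamily, geodesic distance = |m1-m2|/sigma.
|-5 - -7| = 2.
sigma = 8.
d = 2/8 = 0.2500

0.2500


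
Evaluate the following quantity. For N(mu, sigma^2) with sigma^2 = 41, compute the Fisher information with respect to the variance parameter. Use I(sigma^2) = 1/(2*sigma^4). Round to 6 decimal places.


Fisher information for variance: I(sigma^2) = 1/(2*sigma^4).
sigma^2 = 41, so sigma^4 = 1681.
I = 1/(2*1681) = 1/3362 = 0.000297

0.000297


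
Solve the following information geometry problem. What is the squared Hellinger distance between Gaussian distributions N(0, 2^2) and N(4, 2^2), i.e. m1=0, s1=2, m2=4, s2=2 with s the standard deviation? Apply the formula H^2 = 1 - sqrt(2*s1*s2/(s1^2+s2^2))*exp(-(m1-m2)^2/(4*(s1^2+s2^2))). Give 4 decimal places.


Squared Hellinger distance for Gaussians:
H^2 = 1 - sqrt(2*s1*s2/(s1^2+s2^2)) * exp(-(m1-m2)^2/(4*(s1^2+s2^2))).
s1^2 = 4, s2^2 = 4, s1^2+s2^2 = 8.
sqrt(2*2*2/(8)) = 1.0.
(m1-m2)^2 = (-4)^2 = 16.
exp(-16/(4*8)) = exp(-0.5) = 0.606531.
H^2 = 1 - 1.0*0.606531 = 0.3935

0.3935


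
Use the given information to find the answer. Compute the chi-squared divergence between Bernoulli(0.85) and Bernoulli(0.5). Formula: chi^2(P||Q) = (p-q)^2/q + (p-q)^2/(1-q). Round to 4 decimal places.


Chi-squared divergence between Bernoulli distributions:
chi^2 = (p-q)^2/q + (p-q)^2/(1-q).
p = 0.85, q = 0.5, p-q = 0.35.
(p-q)^2 = 0.1225.
term1 = 0.1225/0.5 = 0.245.
term2 = 0.1225/0.5 = 0.245.
chi^2 = 0.245 + 0.245 = 0.4900

0.4900


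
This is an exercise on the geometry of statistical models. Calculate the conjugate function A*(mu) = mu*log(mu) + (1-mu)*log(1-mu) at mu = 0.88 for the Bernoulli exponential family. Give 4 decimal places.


Legendre transform for Bernoulli:
A*(mu) = mu*log(mu) + (1-mu)*log(1-mu).
mu = 0.88, 1-mu = 0.12.
mu*log(mu) = 0.88*log(0.88) = -0.112493.
(1-mu)*log(1-mu) = 0.12*log(0.12) = -0.254432.
A* = -0.112493 + -0.254432 = -0.3669

-0.3669


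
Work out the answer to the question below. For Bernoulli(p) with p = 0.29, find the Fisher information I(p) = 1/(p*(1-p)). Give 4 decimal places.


For Bernoulli(p), Fisher information is I(p) = 1/(p*(1-p)).
p = 0.29, 1-p = 0.71.
p*(1-p) = 0.2059.
I(p) = 1/0.2059 = 4.8567

4.8567


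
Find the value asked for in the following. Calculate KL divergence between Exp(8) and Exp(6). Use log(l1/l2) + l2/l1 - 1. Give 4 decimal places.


KL divergence for exponential family:
KL = log(l1/l2) + l2/l1 - 1.
log(8/6) = 0.287682.
6/8 = 0.75.
KL = 0.287682 + 0.75 - 1 = 0.0377

0.0377


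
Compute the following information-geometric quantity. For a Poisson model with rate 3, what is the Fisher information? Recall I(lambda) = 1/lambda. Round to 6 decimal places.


Fisher information for Poisson: I(lambda) = 1/lambda.
lambda = 3.
I(lambda) = 1/3 = 0.333333

0.333333


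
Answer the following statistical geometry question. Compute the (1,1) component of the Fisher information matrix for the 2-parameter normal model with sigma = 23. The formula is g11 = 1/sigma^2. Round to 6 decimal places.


For the 2-parameter normal family, the Fisher metric has:
  g11 = 1/sigma^2, g22 = 2/sigma^2.
sigma = 23, sigma^2 = 529.
g11 = 0.001890

0.001890


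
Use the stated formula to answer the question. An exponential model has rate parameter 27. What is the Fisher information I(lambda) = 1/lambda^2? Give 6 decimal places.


Fisher information for exponential: I(lambda) = 1/lambda^2.
lambda = 27, lambda^2 = 729.
I = 1/729 = 0.001372

0.001372


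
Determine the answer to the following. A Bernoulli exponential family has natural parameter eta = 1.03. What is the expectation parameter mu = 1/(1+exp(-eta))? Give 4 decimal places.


Dual coordinate (expectation parameter) for Bernoulli:
mu = 1/(1+exp(-eta)).
eta = 1.03.
exp(-eta) = exp(-1.03) = 0.357007.
mu = 1/(1+0.357007) = 0.7369

0.7369


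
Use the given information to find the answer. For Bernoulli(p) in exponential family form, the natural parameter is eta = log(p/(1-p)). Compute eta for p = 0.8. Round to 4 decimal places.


Natural parameter for Bernoulli: eta = log(p/(1-p)).
p = 0.8, 1-p = 0.2.
p/(1-p) = 4.0.
eta = log(4.0) = 1.3863

1.3863


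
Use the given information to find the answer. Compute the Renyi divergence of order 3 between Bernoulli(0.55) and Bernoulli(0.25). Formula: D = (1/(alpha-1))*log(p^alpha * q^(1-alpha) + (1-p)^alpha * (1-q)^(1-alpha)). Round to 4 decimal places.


Renyi divergence of order alpha between Bernoulli distributions:
D = (1/(alpha-1))*log(p^alpha * q^(1-alpha) + (1-p)^alpha * (1-q)^(1-alpha)).
alpha = 3, p = 0.55, q = 0.25.
p^alpha * q^(1-alpha) = 0.55^3 * 0.25^-2 = 2.662.
(1-p)^alpha * (1-q)^(1-alpha) = 0.45^3 * 0.75^-2 = 0.162.
sum = 2.662 + 0.162 = 2.824.
D = (1/2)*log(2.824) = 0.5191

0.5191


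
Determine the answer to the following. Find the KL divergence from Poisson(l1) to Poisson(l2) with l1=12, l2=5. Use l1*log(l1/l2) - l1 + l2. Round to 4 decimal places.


KL divergence for Poisson:
KL = l1*log(l1/l2) - l1 + l2.
l1 = 12, l2 = 5.
log(12/5) = 0.875469.
l1*log(l1/l2) = 12 * 0.875469 = 10.505625.
KL = 10.505625 - 12 + 5 = 3.5056

3.5056


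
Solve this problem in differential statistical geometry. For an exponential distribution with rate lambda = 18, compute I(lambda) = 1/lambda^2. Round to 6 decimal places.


Fisher information for exponential: I(lambda) = 1/lambda^2.
lambda = 18, lambda^2 = 324.
I = 1/324 = 0.003086

0.003086


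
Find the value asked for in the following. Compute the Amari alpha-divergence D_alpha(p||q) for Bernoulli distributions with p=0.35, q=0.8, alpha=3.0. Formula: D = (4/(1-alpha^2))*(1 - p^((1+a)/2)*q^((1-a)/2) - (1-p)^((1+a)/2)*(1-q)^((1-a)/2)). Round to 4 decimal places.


Amari alpha-divergence:
D = (4/(1-alpha^2))*(1 - p^((1+a)/2)*q^((1-a)/2) - (1-p)^((1+a)/2)*(1-q)^((1-a)/2)).
alpha = 3.0, p = 0.35, q = 0.8.
e1 = (1+alpha)/2 = 2.0, e2 = (1-alpha)/2 = -1.0.
t1 = p^e1 * q^e2 = 0.35^2.0 * 0.8^-1.0 = 0.153125.
t2 = (1-p)^e1 * (1-q)^e2 = 0.65^2.0 * 0.2^-1.0 = 2.1125.
4/(1-alpha^2) = -0.5.
D = -0.5*(1 - 0.153125 - 2.1125) = 0.6328

0.6328


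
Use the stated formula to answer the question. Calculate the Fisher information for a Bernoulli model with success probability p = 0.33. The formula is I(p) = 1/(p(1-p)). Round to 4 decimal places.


For Bernoulli(p), Fisher information is I(p) = 1/(p*(1-p)).
p = 0.33, 1-p = 0.67.
p*(1-p) = 0.2211.
I(p) = 1/0.2211 = 4.5228

4.5228


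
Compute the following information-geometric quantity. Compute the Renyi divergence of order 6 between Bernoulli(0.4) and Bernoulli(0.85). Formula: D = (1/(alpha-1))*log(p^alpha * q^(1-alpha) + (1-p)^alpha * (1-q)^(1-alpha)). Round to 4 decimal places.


Renyi divergence of order alpha between Bernoulli distributions:
D = (1/(alpha-1))*log(p^alpha * q^(1-alpha) + (1-p)^alpha * (1-q)^(1-alpha)).
alpha = 6, p = 0.4, q = 0.85.
p^alpha * q^(1-alpha) = 0.4^6 * 0.85^-5 = 0.009231.
(1-p)^alpha * (1-q)^(1-alpha) = 0.6^6 * 0.15^-5 = 614.4.
sum = 0.009231 + 614.4 = 614.409231.
D = (1/5)*log(614.409231) = 1.2841

1.2841


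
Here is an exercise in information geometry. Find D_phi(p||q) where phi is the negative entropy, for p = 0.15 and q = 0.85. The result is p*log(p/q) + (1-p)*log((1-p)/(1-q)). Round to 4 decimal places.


Bregman divergence with negative entropy generator:
D = p*log(p/q) + (1-p)*log((1-p)/(1-q)).
p = 0.15, q = 0.85.
p*log(p/q) = 0.15*log(0.15/0.85) = -0.26019.
(1-p)*log((1-p)/(1-q)) = 0.85*log(0.85/0.15) = 1.474411.
D = -0.26019 + 1.474411 = 1.2142

1.2142


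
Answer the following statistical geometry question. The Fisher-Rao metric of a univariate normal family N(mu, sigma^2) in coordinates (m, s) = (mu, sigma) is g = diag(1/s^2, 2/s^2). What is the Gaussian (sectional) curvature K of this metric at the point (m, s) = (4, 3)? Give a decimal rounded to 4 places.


The metric has the form g = (A dm^2 + B ds^2)/s^2 with A = 1, B = 2.
Substitute u = sqrt(A/B)*m: g = B*(du^2 + ds^2)/s^2, i.e. B times the
Poincare upper half-plane metric, which has constant Gaussian curvature -1.
Scaling a 2D metric by a constant c divides the Gaussian curvature by c,
so K = -1/B = -1/(2) = -0.5000 everywhere (the point (m, s) = (4, 3) is irrelevant:
the curvature is constant).
The requested Gaussian curvature is K = -0.5000.

-0.5000


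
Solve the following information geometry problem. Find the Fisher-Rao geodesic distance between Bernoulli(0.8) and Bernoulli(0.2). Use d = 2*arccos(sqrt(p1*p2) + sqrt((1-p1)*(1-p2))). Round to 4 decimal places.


Geodesic distance on Bernoulli manifold:
d(p1,p2) = 2*arccos(sqrt(p1*p2) + sqrt((1-p1)*(1-p2))).
sqrt(p1*p2) = sqrt(0.8*0.2) = 0.4.
sqrt((1-p1)*(1-p2)) = sqrt(0.2*0.8) = 0.4.
arg = 0.4 + 0.4 = 0.8.
d = 2*arccos(0.8) = 1.2870

1.2870


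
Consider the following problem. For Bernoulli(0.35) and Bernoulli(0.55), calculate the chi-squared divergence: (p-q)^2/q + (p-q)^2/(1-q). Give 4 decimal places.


Chi-squared divergence between Bernoulli distributions:
chi^2 = (p-q)^2/q + (p-q)^2/(1-q).
p = 0.35, q = 0.55, p-q = -0.2.
(p-q)^2 = 0.04.
term1 = 0.04/0.55 = 0.072727.
term2 = 0.04/0.45 = 0.088889.
chi^2 = 0.072727 + 0.088889 = 0.1616

0.1616


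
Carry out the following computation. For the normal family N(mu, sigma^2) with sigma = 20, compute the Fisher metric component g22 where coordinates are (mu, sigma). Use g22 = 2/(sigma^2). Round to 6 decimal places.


For the 2-parameter normal family, the Fisher metric has:
  g11 = 1/sigma^2, g22 = 2/sigma^2.
sigma = 20, sigma^2 = 400.
g22 = 0.005000

0.005000


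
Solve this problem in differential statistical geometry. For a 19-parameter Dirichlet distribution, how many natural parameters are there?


Exponential family dimension calculation:
Dirichlet with 19 components has 19 natural parameters.

19


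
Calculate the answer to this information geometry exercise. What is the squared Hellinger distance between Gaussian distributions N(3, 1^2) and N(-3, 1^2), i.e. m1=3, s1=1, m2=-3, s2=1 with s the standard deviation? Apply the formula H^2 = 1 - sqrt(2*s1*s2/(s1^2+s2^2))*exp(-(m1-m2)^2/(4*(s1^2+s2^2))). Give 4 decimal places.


Squared Hellinger distance for Gaussians:
H^2 = 1 - sqrt(2*s1*s2/(s1^2+s2^2)) * exp(-(m1-m2)^2/(4*(s1^2+s2^2))).
s1^2 = 1, s2^2 = 1, s1^2+s2^2 = 2.
sqrt(2*1*1/(2)) = 1.0.
(m1-m2)^2 = (6)^2 = 36.
exp(-36/(4*2)) = exp(-4.5) = 0.011109.
H^2 = 1 - 1.0*0.011109 = 0.9889

0.9889


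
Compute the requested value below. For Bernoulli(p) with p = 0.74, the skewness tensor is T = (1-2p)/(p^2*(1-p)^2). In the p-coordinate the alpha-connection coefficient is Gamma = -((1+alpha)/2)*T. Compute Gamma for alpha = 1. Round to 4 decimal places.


Skewness (Amari-Chentsov) tensor: T = (1-2p)/(p^2*(1-p)^2).
p = 0.74, 1-2p = -0.48, p^2 = 0.5476, (1-p)^2 = 0.0676.
T = -0.48/(0.5476 * 0.0676) = -12.966749.
In the p-coordinate, Gamma^(alpha) = Gamma^(0) - (alpha/2)*T with Gamma^(0) = (1/2)*g'(p) = -T/2,
so Gamma^(alpha) = -((1+alpha)/2)*T.
alpha = 1, -(1+alpha)/2 = -1.0.
Gamma = -1.0 * -12.966749 = 12.9667

12.9667


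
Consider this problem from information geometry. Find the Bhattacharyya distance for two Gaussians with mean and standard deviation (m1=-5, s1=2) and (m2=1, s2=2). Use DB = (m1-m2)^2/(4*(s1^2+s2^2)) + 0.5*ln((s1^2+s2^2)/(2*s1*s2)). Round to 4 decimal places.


Bhattacharyya distance between two Gaussians:
DB = (m1-m2)^2/(4*(s1^2+s2^2)) + (1/2)*ln((s1^2+s2^2)/(2*s1*s2)).
(m1-m2)^2 = (-6)^2 = 36.
s1^2+s2^2 = 4 + 4 = 8.
term1 = 36/32 = 1.125.
term2 = 0.5*ln(8/8.0) = 0.0.
DB = 1.125 + 0.0 = 1.1250

1.1250


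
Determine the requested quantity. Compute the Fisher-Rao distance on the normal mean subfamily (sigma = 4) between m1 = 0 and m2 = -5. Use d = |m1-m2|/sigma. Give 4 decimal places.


On the fixed-variance normal subfamily, geodesic distance = |m1-m2|/sigma.
|0 - -5| = 5.
sigma = 4.
d = 5/4 = 1.2500

1.2500


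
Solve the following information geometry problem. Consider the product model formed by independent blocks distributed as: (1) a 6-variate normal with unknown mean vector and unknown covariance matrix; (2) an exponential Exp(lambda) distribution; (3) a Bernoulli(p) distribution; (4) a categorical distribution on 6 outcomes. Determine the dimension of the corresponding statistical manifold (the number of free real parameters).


The dimension of a statistical manifold equals the number of free
(independent) real parameters of the model. For a product of independent
blocks the parameter counts add.
- 6-variate normal: 6 (mean) + 6*7/2 = 21 (symmetric covariance) = 27.
- exponential (lambda): 1.
- Bernoulli (p): 1.
- categorical on 6 outcomes (probabilities sum to 1): 6-1 = 5.
Total = 27 + 1 + 1 + 5 = 34.
Dimension = 34

34


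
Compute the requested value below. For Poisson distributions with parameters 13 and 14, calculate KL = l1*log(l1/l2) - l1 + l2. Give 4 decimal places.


KL divergence for Poisson:
KL = l1*log(l1/l2) - l1 + l2.
l1 = 13, l2 = 14.
log(13/14) = -0.074108.
l1*log(l1/l2) = 13 * -0.074108 = -0.963404.
KL = -0.963404 - 13 + 14 = 0.0366

0.0366


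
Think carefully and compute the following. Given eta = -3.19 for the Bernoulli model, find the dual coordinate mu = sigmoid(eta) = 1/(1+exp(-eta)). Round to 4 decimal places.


Dual coordinate (expectation parameter) for Bernoulli:
mu = 1/(1+exp(-eta)).
eta = -3.19.
exp(-eta) = exp(3.19) = 24.288427.
mu = 1/(1+24.288427) = 0.0395

0.0395


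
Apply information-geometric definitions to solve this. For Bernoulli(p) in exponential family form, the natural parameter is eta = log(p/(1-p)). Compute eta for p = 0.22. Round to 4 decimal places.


Natural parameter for Bernoulli: eta = log(p/(1-p)).
p = 0.22, 1-p = 0.78.
p/(1-p) = 0.282051.
eta = log(0.282051) = -1.2657

-1.2657


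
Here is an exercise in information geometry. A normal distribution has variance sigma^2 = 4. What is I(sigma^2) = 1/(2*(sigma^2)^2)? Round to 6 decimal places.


Fisher information for variance: I(sigma^2) = 1/(2*sigma^4).
sigma^2 = 4, so sigma^4 = 16.
I = 1/(2*16) = 1/32 = 0.031250

0.031250


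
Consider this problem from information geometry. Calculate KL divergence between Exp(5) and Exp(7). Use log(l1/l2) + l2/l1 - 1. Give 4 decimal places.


KL divergence for exponential family:
KL = log(l1/l2) + l2/l1 - 1.
log(5/7) = -0.336472.
7/5 = 1.4.
KL = -0.336472 + 1.4 - 1 = 0.0635

0.0635


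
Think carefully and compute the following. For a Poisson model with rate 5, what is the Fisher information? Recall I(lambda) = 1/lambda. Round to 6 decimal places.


Fisher information for Poisson: I(lambda) = 1/lambda.
lambda = 5.
I(lambda) = 1/5 = 0.200000

0.200000


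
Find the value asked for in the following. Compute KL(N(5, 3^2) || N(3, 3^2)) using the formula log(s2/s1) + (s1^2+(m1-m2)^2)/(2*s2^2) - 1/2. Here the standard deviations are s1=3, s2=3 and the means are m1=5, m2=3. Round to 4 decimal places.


KL divergence between normal distributions:
KL = log(s2/s1) + (s1^2 + (m1-m2)^2)/(2*s2^2) - 1/2.
log(3/3) = 0.0.
(3^2 + (5-3)^2)/(2*3^2) = (9 + 4)/18 = 0.722222.
KL = 0.0 + 0.722222 - 0.5 = 0.2222

0.2222


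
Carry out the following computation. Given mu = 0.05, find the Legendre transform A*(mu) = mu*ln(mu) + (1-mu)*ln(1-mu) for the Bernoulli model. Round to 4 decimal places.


Legendre transform for Bernoulli:
A*(mu) = mu*log(mu) + (1-mu)*log(1-mu).
mu = 0.05, 1-mu = 0.95.
mu*log(mu) = 0.05*log(0.05) = -0.149787.
(1-mu)*log(1-mu) = 0.95*log(0.95) = -0.048729.
A* = -0.149787 + -0.048729 = -0.1985

-0.1985


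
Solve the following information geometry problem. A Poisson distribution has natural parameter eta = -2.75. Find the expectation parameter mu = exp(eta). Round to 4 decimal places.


Expectation parameter for Poisson exponential family:
mu = exp(eta).
eta = -2.75.
mu = exp(-2.75) = 0.0639

0.0639


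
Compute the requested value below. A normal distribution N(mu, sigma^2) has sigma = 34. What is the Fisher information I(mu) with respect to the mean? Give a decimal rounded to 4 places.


The Fisher information for the mean of a normal distribution is I(mu) = 1/sigma^2.
sigma = 34, so sigma^2 = 1156.
I(mu) = 1/1156 = 0.0009

0.0009


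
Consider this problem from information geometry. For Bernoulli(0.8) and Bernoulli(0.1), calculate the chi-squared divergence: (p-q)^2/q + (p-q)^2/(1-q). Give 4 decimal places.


Chi-squared divergence between Bernoulli distributions:
chi^2 = (p-q)^2/q + (p-q)^2/(1-q).
p = 0.8, q = 0.1, p-q = 0.7.
(p-q)^2 = 0.49.
term1 = 0.49/0.1 = 4.9.
term2 = 0.49/0.9 = 0.544444.
chi^2 = 4.9 + 0.544444 = 5.4444

5.4444


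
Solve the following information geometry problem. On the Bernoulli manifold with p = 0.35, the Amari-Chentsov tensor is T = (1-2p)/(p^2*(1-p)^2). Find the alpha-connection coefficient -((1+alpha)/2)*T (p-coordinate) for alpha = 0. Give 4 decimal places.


Skewness (Amari-Chentsov) tensor: T = (1-2p)/(p^2*(1-p)^2).
p = 0.35, 1-2p = 0.3, p^2 = 0.1225, (1-p)^2 = 0.4225.
T = 0.3/(0.1225 * 0.4225) = 5.796401.
In the p-coordinate, Gamma^(alpha) = Gamma^(0) - (alpha/2)*T with Gamma^(0) = (1/2)*g'(p) = -T/2,
so Gamma^(alpha) = -((1+alpha)/2)*T.
alpha = 0, -(1+alpha)/2 = -0.5.
Gamma = -0.5 * 5.796401 = -2.8982

-2.8982


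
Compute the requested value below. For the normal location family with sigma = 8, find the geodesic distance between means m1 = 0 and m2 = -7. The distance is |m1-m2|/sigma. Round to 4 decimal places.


On the fixed-variance normal subfamily, geodesic distance = |m1-m2|/sigma.
|0 - -7| = 7.
sigma = 8.
d = 7/8 = 0.8750

0.8750


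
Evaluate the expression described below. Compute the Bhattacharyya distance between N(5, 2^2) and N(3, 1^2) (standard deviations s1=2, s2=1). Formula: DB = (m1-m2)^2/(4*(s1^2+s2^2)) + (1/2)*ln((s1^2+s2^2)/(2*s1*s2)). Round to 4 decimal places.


Bhattacharyya distance between two Gaussians:
DB = (m1-m2)^2/(4*(s1^2+s2^2)) + (1/2)*ln((s1^2+s2^2)/(2*s1*s2)).
(m1-m2)^2 = (2)^2 = 4.
s1^2+s2^2 = 4 + 1 = 5.
term1 = 4/20 = 0.2.
term2 = 0.5*ln(5/4.0) = 0.111572.
DB = 0.2 + 0.111572 = 0.3116

0.3116


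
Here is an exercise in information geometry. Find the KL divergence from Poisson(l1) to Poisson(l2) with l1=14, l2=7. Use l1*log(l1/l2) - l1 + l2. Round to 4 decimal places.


KL divergence for Poisson:
KL = l1*log(l1/l2) - l1 + l2.
l1 = 14, l2 = 7.
log(14/7) = 0.693147.
l1*log(l1/l2) = 14 * 0.693147 = 9.704061.
KL = 9.704061 - 14 + 7 = 2.7041

2.7041


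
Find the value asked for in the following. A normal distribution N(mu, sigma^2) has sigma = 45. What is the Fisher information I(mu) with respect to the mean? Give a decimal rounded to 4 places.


The Fisher information for the mean of a normal distribution is I(mu) = 1/sigma^2.
sigma = 45, so sigma^2 = 2025.
I(mu) = 1/2025 = 0.0005

0.0005


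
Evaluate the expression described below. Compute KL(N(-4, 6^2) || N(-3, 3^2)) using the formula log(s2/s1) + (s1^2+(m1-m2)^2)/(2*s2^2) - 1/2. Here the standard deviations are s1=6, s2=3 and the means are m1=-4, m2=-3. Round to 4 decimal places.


KL divergence between normal distributions:
KL = log(s2/s1) + (s1^2 + (m1-m2)^2)/(2*s2^2) - 1/2.
log(3/6) = -0.693147.
(6^2 + (-4--3)^2)/(2*3^2) = (36 + 1)/18 = 2.055556.
KL = -0.693147 + 2.055556 - 0.5 = 0.8624

0.8624


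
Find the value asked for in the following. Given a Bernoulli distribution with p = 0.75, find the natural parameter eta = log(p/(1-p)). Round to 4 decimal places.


Natural parameter for Bernoulli: eta = log(p/(1-p)).
p = 0.75, 1-p = 0.25.
p/(1-p) = 3.0.
eta = log(3.0) = 1.0986

1.0986


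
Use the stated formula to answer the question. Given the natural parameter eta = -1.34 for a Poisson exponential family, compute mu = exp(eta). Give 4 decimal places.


Expectation parameter for Poisson exponential family:
mu = exp(eta).
eta = -1.34.
mu = exp(-1.34) = 0.2618

0.2618


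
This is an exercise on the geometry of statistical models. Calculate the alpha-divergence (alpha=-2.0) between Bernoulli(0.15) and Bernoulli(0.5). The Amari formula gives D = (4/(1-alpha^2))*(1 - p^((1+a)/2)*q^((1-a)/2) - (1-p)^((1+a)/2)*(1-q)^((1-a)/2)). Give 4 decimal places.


Amari alpha-divergence:
D = (4/(1-alpha^2))*(1 - p^((1+a)/2)*q^((1-a)/2) - (1-p)^((1+a)/2)*(1-q)^((1-a)/2)).
alpha = -2.0, p = 0.15, q = 0.5.
e1 = (1+alpha)/2 = -0.5, e2 = (1-alpha)/2 = 1.5.
t1 = p^e1 * q^e2 = 0.15^-0.5 * 0.5^1.5 = 0.912871.
t2 = (1-p)^e1 * (1-q)^e2 = 0.85^-0.5 * 0.5^1.5 = 0.383482.
4/(1-alpha^2) = -1.333333.
D = -1.333333*(1 - 0.912871 - 0.383482) = 0.3951

0.3951


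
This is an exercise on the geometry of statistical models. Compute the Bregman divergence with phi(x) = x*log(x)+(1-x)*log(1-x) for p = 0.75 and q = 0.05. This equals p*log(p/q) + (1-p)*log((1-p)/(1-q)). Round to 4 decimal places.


Bregman divergence with negative entropy generator:
D = p*log(p/q) + (1-p)*log((1-p)/(1-q)).
p = 0.75, q = 0.05.
p*log(p/q) = 0.75*log(0.75/0.05) = 2.031038.
(1-p)*log((1-p)/(1-q)) = 0.25*log(0.25/0.95) = -0.33375.
D = 2.031038 + -0.33375 = 1.6973

1.6973


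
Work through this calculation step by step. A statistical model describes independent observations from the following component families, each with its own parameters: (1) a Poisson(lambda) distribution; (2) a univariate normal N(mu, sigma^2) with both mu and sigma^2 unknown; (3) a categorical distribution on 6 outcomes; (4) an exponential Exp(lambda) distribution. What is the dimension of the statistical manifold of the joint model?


The dimension of a statistical manifold equals the number of free
(independent) real parameters of the model. For a product of independent
blocks the parameter counts add.
- Poisson (lambda): 1.
- normal (mu, sigma^2): 2.
- categorical on 6 outcomes (probabilities sum to 1): 6-1 = 5.
- exponential (lambda): 1.
Total = 1 + 2 + 5 + 1 = 9.
Dimension = 9

9


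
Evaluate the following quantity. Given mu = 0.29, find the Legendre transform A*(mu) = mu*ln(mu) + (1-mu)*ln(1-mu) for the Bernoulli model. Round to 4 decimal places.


Legendre transform for Bernoulli:
A*(mu) = mu*log(mu) + (1-mu)*log(1-mu).
mu = 0.29, 1-mu = 0.71.
mu*log(mu) = 0.29*log(0.29) = -0.358984.
(1-mu)*log(1-mu) = 0.71*log(0.71) = -0.243168.
A* = -0.358984 + -0.243168 = -0.6022

-0.6022


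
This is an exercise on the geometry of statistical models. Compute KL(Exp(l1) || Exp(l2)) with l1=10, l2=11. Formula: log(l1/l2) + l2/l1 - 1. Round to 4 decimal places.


KL divergence for exponential family:
KL = log(l1/l2) + l2/l1 - 1.
log(10/11) = -0.09531.
11/10 = 1.1.
KL = -0.09531 + 1.1 - 1 = 0.0047

0.0047


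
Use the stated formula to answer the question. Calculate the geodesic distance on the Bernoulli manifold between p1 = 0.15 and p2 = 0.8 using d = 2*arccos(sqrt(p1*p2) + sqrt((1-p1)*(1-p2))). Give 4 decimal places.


Geodesic distance on Bernoulli manifold:
d(p1,p2) = 2*arccos(sqrt(p1*p2) + sqrt((1-p1)*(1-p2))).
sqrt(p1*p2) = sqrt(0.15*0.8) = 0.34641.
sqrt((1-p1)*(1-p2)) = sqrt(0.85*0.2) = 0.412311.
arg = 0.34641 + 0.412311 = 0.758721.
d = 2*arccos(0.758721) = 1.4189

1.4189


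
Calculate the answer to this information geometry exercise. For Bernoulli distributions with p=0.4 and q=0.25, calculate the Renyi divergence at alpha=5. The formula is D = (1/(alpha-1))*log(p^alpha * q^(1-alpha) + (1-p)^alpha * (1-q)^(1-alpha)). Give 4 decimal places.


Renyi divergence of order alpha between Bernoulli distributions:
D = (1/(alpha-1))*log(p^alpha * q^(1-alpha) + (1-p)^alpha * (1-q)^(1-alpha)).
alpha = 5, p = 0.4, q = 0.25.
p^alpha * q^(1-alpha) = 0.4^5 * 0.25^-4 = 2.62144.
(1-p)^alpha * (1-q)^(1-alpha) = 0.6^5 * 0.75^-4 = 0.24576.
sum = 2.62144 + 0.24576 = 2.8672.
D = (1/4)*log(2.8672) = 0.2633

0.2633


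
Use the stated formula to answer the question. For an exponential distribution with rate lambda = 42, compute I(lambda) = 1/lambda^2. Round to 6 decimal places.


Fisher information for exponential: I(lambda) = 1/lambda^2.
lambda = 42, lambda^2 = 1764.
I = 1/1764 = 0.000567

0.000567


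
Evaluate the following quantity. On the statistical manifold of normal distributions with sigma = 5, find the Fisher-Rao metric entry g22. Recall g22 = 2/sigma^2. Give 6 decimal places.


For the 2-parameter normal family, the Fisher metric has:
  g11 = 1/sigma^2, g22 = 2/sigma^2.
sigma = 5, sigma^2 = 25.
g22 = 0.080000

0.080000


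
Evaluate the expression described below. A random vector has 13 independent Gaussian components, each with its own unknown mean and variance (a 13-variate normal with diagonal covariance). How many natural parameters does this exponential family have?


Exponential family dimension calculation:
Each univariate normal has two natural parameters (mu/sigma^2 and -1/(2 sigma^2)).
With 13 independent components, dim = 2 * 13 = 26.

26


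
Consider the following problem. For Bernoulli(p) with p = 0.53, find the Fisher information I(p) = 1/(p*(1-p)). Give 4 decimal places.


For Bernoulli(p), Fisher information is I(p) = 1/(p*(1-p)).
p = 0.53, 1-p = 0.47.
p*(1-p) = 0.2491.
I(p) = 1/0.2491 = 4.0145

4.0145


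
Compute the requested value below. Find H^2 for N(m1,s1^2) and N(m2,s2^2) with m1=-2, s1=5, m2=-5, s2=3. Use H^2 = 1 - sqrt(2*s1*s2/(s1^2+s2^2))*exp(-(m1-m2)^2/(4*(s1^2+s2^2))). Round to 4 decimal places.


Squared Hellinger distance for Gaussians:
H^2 = 1 - sqrt(2*s1*s2/(s1^2+s2^2)) * exp(-(m1-m2)^2/(4*(s1^2+s2^2))).
s1^2 = 25, s2^2 = 9, s1^2+s2^2 = 34.
sqrt(2*5*3/(34)) = 0.939336.
(m1-m2)^2 = (3)^2 = 9.
exp(-9/(4*34)) = exp(-0.066176) = 0.935966.
H^2 = 1 - 0.939336*0.935966 = 0.1208

0.1208


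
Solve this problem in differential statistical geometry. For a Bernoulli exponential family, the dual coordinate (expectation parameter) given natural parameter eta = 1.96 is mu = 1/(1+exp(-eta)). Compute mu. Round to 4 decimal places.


Dual coordinate (expectation parameter) for Bernoulli:
mu = 1/(1+exp(-eta)).
eta = 1.96.
exp(-eta) = exp(-1.96) = 0.140858.
mu = 1/(1+0.140858) = 0.8765

0.8765


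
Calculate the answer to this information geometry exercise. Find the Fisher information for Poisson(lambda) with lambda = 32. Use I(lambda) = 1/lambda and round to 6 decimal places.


Fisher information for Poisson: I(lambda) = 1/lambda.
lambda = 32.
I(lambda) = 1/32 = 0.031250

0.031250


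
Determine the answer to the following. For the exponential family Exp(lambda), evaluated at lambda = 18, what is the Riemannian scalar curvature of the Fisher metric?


This family has a single free parameter, so its statistical manifold
is 1-dimensional. The Riemann curvature tensor of any 1-dimensional
Riemannian manifold vanishes identically, so R = 0.

0


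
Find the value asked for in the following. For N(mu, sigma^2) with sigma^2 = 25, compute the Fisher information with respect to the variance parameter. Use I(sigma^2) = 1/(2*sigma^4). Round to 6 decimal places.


Fisher information for variance: I(sigma^2) = 1/(2*sigma^4).
sigma^2 = 25, so sigma^4 = 625.
I = 1/(2*625) = 1/1250 = 0.000800

0.000800


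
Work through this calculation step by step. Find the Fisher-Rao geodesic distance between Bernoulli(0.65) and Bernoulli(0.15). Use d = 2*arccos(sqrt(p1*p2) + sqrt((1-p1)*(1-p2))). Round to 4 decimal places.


Geodesic distance on Bernoulli manifold:
d(p1,p2) = 2*arccos(sqrt(p1*p2) + sqrt((1-p1)*(1-p2))).
sqrt(p1*p2) = sqrt(0.65*0.15) = 0.31225.
sqrt((1-p1)*(1-p2)) = sqrt(0.35*0.85) = 0.545436.
arg = 0.31225 + 0.545436 = 0.857686.
d = 2*arccos(0.857686) = 1.0801

1.0801


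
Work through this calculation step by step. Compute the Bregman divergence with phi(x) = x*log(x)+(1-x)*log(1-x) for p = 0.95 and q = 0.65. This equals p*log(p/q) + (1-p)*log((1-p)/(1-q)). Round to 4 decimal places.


Bregman divergence with negative entropy generator:
D = p*log(p/q) + (1-p)*log((1-p)/(1-q)).
p = 0.95, q = 0.65.
p*log(p/q) = 0.95*log(0.95/0.65) = 0.360515.
(1-p)*log((1-p)/(1-q)) = 0.05*log(0.05/0.35) = -0.097296.
D = 0.360515 + -0.097296 = 0.2632

0.2632


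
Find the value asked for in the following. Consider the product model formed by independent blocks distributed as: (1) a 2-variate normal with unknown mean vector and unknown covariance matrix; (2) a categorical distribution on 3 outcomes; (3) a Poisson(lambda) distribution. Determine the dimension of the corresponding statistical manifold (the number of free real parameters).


The dimension of a statistical manifold equals the number of free
(independent) real parameters of the model. For a product of independent
blocks the parameter counts add.
- 2-variate normal: 2 (mean) + 2*3/2 = 3 (symmetric covariance) = 5.
- categorical on 3 outcomes (probabilities sum to 1): 3-1 = 2.
- Poisson (lambda): 1.
Total = 5 + 2 + 1 = 8.
Dimension = 8

8


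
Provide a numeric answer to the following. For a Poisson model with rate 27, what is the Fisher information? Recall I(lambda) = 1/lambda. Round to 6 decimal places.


Fisher information for Poisson: I(lambda) = 1/lambda.
lambda = 27.
I(lambda) = 1/27 = 0.037037

0.037037


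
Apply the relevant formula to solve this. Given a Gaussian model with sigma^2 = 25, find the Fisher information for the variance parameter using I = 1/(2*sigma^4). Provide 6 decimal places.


Fisher information for variance: I(sigma^2) = 1/(2*sigma^4).
sigma^2 = 25, so sigma^4 = 625.
I = 1/(2*625) = 1/1250 = 0.000800

0.000800


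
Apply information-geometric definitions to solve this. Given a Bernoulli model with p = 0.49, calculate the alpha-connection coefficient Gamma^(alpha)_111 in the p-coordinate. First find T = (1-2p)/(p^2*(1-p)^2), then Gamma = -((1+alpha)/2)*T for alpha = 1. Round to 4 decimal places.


Skewness (Amari-Chentsov) tensor: T = (1-2p)/(p^2*(1-p)^2).
p = 0.49, 1-2p = 0.02, p^2 = 0.2401, (1-p)^2 = 0.2601.
T = 0.02/(0.2401 * 0.2601) = 0.320256.
In the p-coordinate, Gamma^(alpha) = Gamma^(0) - (alpha/2)*T with Gamma^(0) = (1/2)*g'(p) = -T/2,
so Gamma^(alpha) = -((1+alpha)/2)*T.
alpha = 1, -(1+alpha)/2 = -1.0.
Gamma = -1.0 * 0.320256 = -0.3203

-0.3203


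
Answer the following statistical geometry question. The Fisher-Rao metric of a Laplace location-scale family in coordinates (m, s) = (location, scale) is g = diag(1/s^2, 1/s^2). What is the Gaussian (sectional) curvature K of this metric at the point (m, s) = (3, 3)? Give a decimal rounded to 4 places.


The metric has the form g = (A dm^2 + B ds^2)/s^2 with A = 1, B = 1.
Substitute u = sqrt(A/B)*m: g = B*(du^2 + ds^2)/s^2, i.e. B times the
Poincare upper half-plane metric, which has constant Gaussian curvature -1.
Scaling a 2D metric by a constant c divides the Gaussian curvature by c,
so K = -1/B = -1/(1) = -1.0000 everywhere (the point (m, s) = (3, 3) is irrelevant:
the curvature is constant).
The requested Gaussian curvature is K = -1.0000.

-1.0000


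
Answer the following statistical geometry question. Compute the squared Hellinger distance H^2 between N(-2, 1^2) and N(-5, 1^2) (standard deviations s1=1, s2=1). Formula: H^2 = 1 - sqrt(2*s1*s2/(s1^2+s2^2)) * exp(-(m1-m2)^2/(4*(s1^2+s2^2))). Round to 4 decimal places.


Squared Hellinger distance for Gaussians:
H^2 = 1 - sqrt(2*s1*s2/(s1^2+s2^2)) * exp(-(m1-m2)^2/(4*(s1^2+s2^2))).
s1^2 = 1, s2^2 = 1, s1^2+s2^2 = 2.
sqrt(2*1*1/(2)) = 1.0.
(m1-m2)^2 = (3)^2 = 9.
exp(-9/(4*2)) = exp(-1.125) = 0.324652.
H^2 = 1 - 1.0*0.324652 = 0.6753

0.6753


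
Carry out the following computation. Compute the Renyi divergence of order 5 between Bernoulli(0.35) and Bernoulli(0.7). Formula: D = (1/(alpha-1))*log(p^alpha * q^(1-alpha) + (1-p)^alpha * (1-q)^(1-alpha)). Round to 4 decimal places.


Renyi divergence of order alpha between Bernoulli distributions:
D = (1/(alpha-1))*log(p^alpha * q^(1-alpha) + (1-p)^alpha * (1-q)^(1-alpha)).
alpha = 5, p = 0.35, q = 0.7.
p^alpha * q^(1-alpha) = 0.35^5 * 0.7^-4 = 0.021875.
(1-p)^alpha * (1-q)^(1-alpha) = 0.65^5 * 0.3^-4 = 14.324576.
sum = 0.021875 + 14.324576 = 14.346451.
D = (1/4)*log(14.346451) = 0.6659

0.6659


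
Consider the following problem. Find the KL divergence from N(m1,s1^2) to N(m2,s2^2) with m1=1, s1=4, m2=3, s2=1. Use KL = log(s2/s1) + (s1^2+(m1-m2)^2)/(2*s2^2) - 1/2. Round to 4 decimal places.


KL divergence between normal distributions:
KL = log(s2/s1) + (s1^2 + (m1-m2)^2)/(2*s2^2) - 1/2.
log(1/4) = -1.386294.
(4^2 + (1-3)^2)/(2*1^2) = (16 + 4)/2 = 10.0.
KL = -1.386294 + 10.0 - 0.5 = 8.1137

8.1137


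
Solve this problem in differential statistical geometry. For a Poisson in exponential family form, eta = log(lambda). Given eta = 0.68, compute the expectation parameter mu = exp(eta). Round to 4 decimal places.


Expectation parameter for Poisson exponential family:
mu = exp(eta).
eta = 0.68.
mu = exp(0.68) = 1.9739

1.9739


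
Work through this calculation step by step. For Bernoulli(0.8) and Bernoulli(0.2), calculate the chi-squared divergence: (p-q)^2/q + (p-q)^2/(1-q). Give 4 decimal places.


Chi-squared divergence between Bernoulli distributions:
chi^2 = (p-q)^2/q + (p-q)^2/(1-q).
p = 0.8, q = 0.2, p-q = 0.6.
(p-q)^2 = 0.36.
term1 = 0.36/0.2 = 1.8.
term2 = 0.36/0.8 = 0.45.
chi^2 = 1.8 + 0.45 = 2.2500

2.2500


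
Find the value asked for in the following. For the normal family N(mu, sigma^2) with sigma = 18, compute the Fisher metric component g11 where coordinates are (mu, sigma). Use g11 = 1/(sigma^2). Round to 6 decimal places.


For the 2-parameter normal family, the Fisher metric has:
  g11 = 1/sigma^2, g22 = 2/sigma^2.
sigma = 18, sigma^2 = 324.
g11 = 0.003086

0.003086


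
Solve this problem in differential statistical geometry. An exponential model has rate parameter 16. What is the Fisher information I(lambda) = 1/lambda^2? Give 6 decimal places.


Fisher information for exponential: I(lambda) = 1/lambda^2.
lambda = 16, lambda^2 = 256.
I = 1/256 = 0.003906

0.003906


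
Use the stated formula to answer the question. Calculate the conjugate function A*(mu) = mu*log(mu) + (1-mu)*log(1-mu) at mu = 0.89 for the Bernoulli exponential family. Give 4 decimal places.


Legendre transform for Bernoulli:
A*(mu) = mu*log(mu) + (1-mu)*log(1-mu).
mu = 0.89, 1-mu = 0.11.
mu*log(mu) = 0.89*log(0.89) = -0.103715.
(1-mu)*log(1-mu) = 0.11*log(0.11) = -0.2428.
A* = -0.103715 + -0.2428 = -0.3465

-0.3465


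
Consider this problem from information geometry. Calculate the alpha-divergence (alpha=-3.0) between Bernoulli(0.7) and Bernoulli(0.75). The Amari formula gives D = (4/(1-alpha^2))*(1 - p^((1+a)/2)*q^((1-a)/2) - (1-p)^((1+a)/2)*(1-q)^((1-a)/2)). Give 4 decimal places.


Amari alpha-divergence:
D = (4/(1-alpha^2))*(1 - p^((1+a)/2)*q^((1-a)/2) - (1-p)^((1+a)/2)*(1-q)^((1-a)/2)).
alpha = -3.0, p = 0.7, q = 0.75.
e1 = (1+alpha)/2 = -1.0, e2 = (1-alpha)/2 = 2.0.
t1 = p^e1 * q^e2 = 0.7^-1.0 * 0.75^2.0 = 0.803571.
t2 = (1-p)^e1 * (1-q)^e2 = 0.3^-1.0 * 0.25^2.0 = 0.208333.
4/(1-alpha^2) = -0.5.
D = -0.5*(1 - 0.803571 - 0.208333) = 0.0060

0.0060
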